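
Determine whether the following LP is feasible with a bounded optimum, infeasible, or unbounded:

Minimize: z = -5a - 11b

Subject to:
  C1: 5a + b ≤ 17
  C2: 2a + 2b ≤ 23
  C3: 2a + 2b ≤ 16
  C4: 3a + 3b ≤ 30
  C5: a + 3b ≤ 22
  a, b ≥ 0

Feasible with a bounded optimal solution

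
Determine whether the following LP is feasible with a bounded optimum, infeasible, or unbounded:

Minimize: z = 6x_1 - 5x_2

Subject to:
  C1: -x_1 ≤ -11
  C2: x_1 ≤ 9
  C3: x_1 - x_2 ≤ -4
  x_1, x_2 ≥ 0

Infeasible (no feasible solution exists)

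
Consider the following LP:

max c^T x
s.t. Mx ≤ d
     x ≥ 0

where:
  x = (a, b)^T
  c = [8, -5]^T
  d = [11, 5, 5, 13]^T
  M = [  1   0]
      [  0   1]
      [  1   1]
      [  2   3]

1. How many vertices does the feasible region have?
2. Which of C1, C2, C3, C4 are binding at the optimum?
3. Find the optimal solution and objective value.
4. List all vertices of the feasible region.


1. 4
2. C3
3. a = 5, b = 0, z = 40
4. (0, 0), (5, 0), (2, 3), (0, 4.333)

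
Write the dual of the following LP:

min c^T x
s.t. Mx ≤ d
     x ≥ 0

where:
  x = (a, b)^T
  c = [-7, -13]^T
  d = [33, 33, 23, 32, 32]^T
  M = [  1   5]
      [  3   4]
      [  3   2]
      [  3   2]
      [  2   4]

Primal min cᵀx s.t. Ax ≤ b, x ≥ 0  →  Dual max −bᵀy s.t. Aᵀy ≥ −c, y ≥ 0.

Maximize: z = -33y1 - 33y2 - 23y3 - 32y4 - 32y5

Subject to:
  y1 + 3y2 + 3y3 + 3y4 + 2y5 ≥ 7
  5y1 + 4y2 + 2y3 + 2y4 + 4y5 ≥ 13
  y1, y2, y3, y4, y5 ≥ 0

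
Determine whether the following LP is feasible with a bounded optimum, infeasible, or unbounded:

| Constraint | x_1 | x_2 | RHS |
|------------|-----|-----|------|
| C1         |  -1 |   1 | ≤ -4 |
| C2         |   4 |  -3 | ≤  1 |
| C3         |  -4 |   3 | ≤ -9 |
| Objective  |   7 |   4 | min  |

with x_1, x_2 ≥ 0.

Infeasible (no feasible solution exists)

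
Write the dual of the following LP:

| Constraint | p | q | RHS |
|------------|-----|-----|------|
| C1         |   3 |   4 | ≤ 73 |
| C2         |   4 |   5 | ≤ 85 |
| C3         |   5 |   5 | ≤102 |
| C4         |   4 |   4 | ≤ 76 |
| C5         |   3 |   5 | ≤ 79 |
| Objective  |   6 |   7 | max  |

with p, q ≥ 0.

Primal max cᵀx s.t. Ax ≤ b, x ≥ 0  →  Dual min bᵀy s.t. Aᵀy ≥ c, y ≥ 0.

Minimize: z = 73y1 + 85y2 + 102y3 + 76y4 + 79y5

Subject to:
  3y1 + 4y2 + 5y3 + 4y4 + 3y5 ≥ 6
  4y1 + 5y2 + 5y3 + 4y4 + 5y5 ≥ 7
  y1, y2, y3, y4, y5 ≥ 0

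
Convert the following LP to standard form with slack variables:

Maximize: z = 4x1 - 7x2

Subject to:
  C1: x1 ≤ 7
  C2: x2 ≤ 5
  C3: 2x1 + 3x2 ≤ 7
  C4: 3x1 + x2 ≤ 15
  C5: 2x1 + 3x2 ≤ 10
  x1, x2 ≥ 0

max z = 4x1 - 7x2

s.t.
  x1 + s1 = 7
  x2 + s2 = 5
  2x1 + 3x2 + s3 = 7
  3x1 + x2 + s4 = 15
  2x1 + 3x2 + s5 = 10
  x1, x2, s1, s2, s3, s4, s5 ≥ 0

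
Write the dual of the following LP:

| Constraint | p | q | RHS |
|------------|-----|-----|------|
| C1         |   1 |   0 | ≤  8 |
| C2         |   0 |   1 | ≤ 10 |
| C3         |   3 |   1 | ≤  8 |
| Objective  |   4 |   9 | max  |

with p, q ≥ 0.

Primal max cᵀx s.t. Ax ≤ b, x ≥ 0  →  Dual min bᵀy s.t. Aᵀy ≥ c, y ≥ 0.

Minimize: z = 8y1 + 10y2 + 8y3

Subject to:
  y1 + 3y3 ≥ 4
  y2 + y3 ≥ 9
  y1, y2, y3 ≥ 0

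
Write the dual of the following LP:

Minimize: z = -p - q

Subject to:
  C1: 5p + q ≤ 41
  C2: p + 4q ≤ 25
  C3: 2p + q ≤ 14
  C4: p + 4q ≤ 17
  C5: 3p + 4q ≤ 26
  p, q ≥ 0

Primal min cᵀx s.t. Ax ≤ b, x ≥ 0  →  Dual max −bᵀy s.t. Aᵀy ≥ −c, y ≥ 0.

Maximize: z = -41y1 - 25y2 - 14y3 - 17y4 - 26y5

Subject to:
  5y1 + y2 + 2y3 + y4 + 3y5 ≥ 1
  y1 + 4y2 + y3 + 4y4 + 4y5 ≥ 1
  y1, y2, y3, y4, y5 ≥ 0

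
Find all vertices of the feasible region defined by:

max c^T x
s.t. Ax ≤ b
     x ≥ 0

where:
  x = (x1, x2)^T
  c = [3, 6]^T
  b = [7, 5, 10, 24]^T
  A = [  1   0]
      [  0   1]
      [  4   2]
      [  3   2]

(0, 0), (2.5, 0), (0, 5)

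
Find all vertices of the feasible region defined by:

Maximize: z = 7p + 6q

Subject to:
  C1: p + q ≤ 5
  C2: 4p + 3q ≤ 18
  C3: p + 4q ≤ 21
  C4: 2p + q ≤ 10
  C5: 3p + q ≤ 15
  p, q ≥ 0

(0, 0), (4.5, 0), (3, 2), (0, 5)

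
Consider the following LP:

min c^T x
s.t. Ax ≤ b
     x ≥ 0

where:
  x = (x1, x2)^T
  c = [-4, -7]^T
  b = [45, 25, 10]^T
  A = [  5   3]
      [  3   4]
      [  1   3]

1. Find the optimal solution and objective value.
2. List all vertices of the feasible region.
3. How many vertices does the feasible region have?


1. x1 = 7, x2 = 1, z = -35
2. (0, 0), (8.333, 0), (7, 1), (0, 3.333)
3. 4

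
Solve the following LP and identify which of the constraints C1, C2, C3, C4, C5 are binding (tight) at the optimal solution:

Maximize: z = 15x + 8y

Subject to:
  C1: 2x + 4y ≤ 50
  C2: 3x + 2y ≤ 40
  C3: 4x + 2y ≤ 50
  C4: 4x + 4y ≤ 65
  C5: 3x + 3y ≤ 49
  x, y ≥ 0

At x = 10, y = 5, compute slack b - a·x for each constraint:
  C1: 50 − 40 = 10  (slack)
  C2: 40 − 40 = 0  (binding)
  C3: 50 − 50 = 0  (binding)
  C4: 65 − 60 = 5  (slack)
  C5: 49 − 45 = 4  (slack)

Optimal: x = 10, y = 5
Binding: C2, C3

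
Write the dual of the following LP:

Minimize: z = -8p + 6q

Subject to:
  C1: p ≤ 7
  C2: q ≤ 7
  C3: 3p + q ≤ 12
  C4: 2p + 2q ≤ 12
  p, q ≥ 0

Primal min cᵀx s.t. Ax ≤ b, x ≥ 0  →  Dual max −bᵀy s.t. Aᵀy ≥ −c, y ≥ 0.

Maximize: z = -7y1 - 7y2 - 12y3 - 12y4

Subject to:
  y1 + 3y3 + 2y4 ≥ 8
  y2 + y3 + 2y4 ≥ -6
  y1, y2, y3, y4 ≥ 0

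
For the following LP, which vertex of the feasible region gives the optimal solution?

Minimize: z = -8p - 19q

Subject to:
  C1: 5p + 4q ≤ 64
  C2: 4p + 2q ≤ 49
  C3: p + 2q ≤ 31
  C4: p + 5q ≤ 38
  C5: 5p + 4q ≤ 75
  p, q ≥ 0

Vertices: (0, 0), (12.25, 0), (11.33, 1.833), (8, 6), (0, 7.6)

Evaluate the objective at each vertex of the feasible region:
  z(0, 0) = 0
  z(12.25, 0) = -98
  z(11.33, 1.833) = -125.5
  z(8, 6) = -178  ←
  z(0, 7.6) = -144.4
The minimum is at p = 8, q = 6.

(8, 6)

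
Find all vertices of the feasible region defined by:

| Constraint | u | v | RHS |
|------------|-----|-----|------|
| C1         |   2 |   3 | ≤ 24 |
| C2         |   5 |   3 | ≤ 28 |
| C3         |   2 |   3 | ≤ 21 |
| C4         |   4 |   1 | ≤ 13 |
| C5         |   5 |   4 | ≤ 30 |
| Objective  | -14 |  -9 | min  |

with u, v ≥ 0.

(0, 0), (3.25, 0), (2, 5), (0.8571, 6.429), (0, 7)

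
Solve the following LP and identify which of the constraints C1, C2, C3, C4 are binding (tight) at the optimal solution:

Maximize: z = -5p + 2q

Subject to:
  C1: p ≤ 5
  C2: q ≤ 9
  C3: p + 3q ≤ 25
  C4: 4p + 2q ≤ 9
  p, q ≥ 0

At p = 0, q = 4.5, compute slack b - a·x for each constraint:
  C1: 5 − 0 = 5  (slack)
  C2: 9 − 4.5 = 4.5  (slack)
  C3: 25 − 13.5 = 11.5  (slack)
  C4: 9 − 9 = 0  (binding)

Optimal: p = 0, q = 4.5
Binding: C4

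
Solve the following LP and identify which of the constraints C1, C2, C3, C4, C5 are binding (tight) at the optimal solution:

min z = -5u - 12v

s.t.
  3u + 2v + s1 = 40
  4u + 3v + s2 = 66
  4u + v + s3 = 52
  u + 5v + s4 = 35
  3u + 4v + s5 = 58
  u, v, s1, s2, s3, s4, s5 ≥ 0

At u = 10, v = 5, compute slack b - a·x for each constraint:
  C1: 40 − 40 = 0  (binding)
  C2: 66 − 55 = 11  (slack)
  C3: 52 − 45 = 7  (slack)
  C4: 35 − 35 = 0  (binding)
  C5: 58 − 50 = 8  (slack)

Optimal: u = 10, v = 5
Binding: C1, C4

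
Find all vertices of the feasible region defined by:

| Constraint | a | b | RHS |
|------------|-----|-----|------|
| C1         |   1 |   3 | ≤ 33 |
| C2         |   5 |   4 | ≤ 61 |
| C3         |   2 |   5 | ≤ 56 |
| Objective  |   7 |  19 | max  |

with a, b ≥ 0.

(0, 0), (12.2, 0), (4.765, 9.294), (3, 10), (0, 11)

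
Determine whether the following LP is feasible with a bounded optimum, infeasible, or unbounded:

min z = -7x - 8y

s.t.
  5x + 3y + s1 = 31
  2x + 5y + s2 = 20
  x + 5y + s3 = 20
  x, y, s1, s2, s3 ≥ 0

Feasible with a bounded optimal solution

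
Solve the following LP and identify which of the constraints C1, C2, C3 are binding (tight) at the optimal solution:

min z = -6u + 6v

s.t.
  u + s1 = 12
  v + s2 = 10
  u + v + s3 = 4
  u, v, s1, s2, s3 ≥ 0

At u = 4, v = 0, compute slack b - a·x for each constraint:
  C1: 12 − 4 = 8  (slack)
  C2: 10 − 0 = 10  (slack)
  C3: 4 − 4 = 0  (binding)

Optimal: u = 4, v = 0
Binding: C3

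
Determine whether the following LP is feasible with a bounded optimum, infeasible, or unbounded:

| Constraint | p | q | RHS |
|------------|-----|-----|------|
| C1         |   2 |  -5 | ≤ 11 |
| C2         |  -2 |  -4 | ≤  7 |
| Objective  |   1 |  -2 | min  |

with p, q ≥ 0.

Unbounded (objective can decrease without bound)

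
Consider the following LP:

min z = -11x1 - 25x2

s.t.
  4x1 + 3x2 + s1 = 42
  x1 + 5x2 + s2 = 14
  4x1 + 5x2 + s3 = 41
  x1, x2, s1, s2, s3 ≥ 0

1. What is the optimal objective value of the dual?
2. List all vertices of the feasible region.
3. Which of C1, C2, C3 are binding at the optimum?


1. -124
2. (0, 0), (10.25, 0), (9, 1), (0, 2.8)
3. C2, C3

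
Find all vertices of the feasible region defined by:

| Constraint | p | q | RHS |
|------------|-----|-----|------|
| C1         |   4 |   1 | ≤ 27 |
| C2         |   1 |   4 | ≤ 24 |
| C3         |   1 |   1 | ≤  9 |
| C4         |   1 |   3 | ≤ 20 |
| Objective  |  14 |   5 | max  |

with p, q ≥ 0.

(0, 0), (6.75, 0), (6, 3), (4, 5), (0, 6)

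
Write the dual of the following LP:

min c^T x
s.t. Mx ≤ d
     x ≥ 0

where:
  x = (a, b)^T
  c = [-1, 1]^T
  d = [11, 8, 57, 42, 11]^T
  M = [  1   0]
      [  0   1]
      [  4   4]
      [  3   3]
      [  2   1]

Primal min cᵀx s.t. Ax ≤ b, x ≥ 0  →  Dual max −bᵀy s.t. Aᵀy ≥ −c, y ≥ 0.

Maximize: z = -11y1 - 8y2 - 57y3 - 42y4 - 11y5

Subject to:
  y1 + 4y3 + 3y4 + 2y5 ≥ 1
  y2 + 4y3 + 3y4 + y5 ≥ -1
  y1, y2, y3, y4, y5 ≥ 0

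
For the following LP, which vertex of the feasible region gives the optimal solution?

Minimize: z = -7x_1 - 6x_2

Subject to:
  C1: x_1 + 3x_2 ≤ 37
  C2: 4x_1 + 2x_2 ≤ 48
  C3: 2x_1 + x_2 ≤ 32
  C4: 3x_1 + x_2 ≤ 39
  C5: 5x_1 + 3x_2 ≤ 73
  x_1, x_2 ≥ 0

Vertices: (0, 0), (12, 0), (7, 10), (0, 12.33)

Evaluate the objective at each vertex of the feasible region:
  z(0, 0) = 0
  z(12, 0) = -84
  z(7, 10) = -109  ←
  z(0, 12.33) = -74
The minimum is at x_1 = 7, x_2 = 10.

(7, 10)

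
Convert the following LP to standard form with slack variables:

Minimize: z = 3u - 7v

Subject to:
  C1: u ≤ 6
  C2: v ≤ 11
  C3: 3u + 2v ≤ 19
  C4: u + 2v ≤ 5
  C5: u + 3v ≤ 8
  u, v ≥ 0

min z = 3u - 7v

s.t.
  u + s1 = 6
  v + s2 = 11
  3u + 2v + s3 = 19
  u + 2v + s4 = 5
  u + 3v + s5 = 8
  u, v, s1, s2, s3, s4, s5 ≥ 0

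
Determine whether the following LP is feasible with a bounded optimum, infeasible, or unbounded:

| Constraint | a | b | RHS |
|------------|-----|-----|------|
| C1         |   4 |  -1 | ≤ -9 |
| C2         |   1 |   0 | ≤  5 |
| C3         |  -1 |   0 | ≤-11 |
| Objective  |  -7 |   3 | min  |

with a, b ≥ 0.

Infeasible (no feasible solution exists)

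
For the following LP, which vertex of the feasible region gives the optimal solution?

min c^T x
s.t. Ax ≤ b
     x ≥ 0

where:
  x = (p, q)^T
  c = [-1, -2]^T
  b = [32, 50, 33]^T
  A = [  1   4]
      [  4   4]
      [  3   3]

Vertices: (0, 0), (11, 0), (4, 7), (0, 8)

Evaluate the objective at each vertex of the feasible region:
  z(0, 0) = 0
  z(11, 0) = -11
  z(4, 7) = -18  ←
  z(0, 8) = -16
The minimum is at p = 4, q = 7.

(4, 7)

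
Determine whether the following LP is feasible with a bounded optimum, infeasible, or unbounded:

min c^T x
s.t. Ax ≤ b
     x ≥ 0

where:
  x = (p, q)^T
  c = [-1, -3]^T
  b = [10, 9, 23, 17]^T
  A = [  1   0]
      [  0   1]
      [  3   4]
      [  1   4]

Feasible with a bounded optimal solution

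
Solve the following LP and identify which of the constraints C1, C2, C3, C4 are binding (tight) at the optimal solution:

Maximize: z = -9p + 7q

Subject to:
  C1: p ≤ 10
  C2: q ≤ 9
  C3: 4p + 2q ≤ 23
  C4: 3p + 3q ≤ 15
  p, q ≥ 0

At p = 0, q = 5, compute slack b - a·x for each constraint:
  C1: 10 − 0 = 10  (slack)
  C2: 9 − 5 = 4  (slack)
  C3: 23 − 10 = 13  (slack)
  C4: 15 − 15 = 0  (binding)

Optimal: p = 0, q = 5
Binding: C4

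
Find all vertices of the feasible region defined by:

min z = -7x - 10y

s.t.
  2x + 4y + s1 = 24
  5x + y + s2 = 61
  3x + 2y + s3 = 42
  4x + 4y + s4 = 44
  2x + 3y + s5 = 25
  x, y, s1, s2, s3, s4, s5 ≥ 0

(0, 0), (11, 0), (10, 1), (0, 6)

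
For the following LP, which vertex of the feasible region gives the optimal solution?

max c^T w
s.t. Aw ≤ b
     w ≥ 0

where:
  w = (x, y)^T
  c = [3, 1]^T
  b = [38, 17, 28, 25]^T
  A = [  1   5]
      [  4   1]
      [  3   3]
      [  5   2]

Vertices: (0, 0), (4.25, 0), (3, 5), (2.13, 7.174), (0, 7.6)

Evaluate the objective at each vertex of the feasible region:
  z(0, 0) = 0
  z(4.25, 0) = 12.75
  z(3, 5) = 14  ←
  z(2.13, 7.174) = 13.57
  z(0, 7.6) = 7.6
The maximum is at x = 3, y = 5.

(3, 5)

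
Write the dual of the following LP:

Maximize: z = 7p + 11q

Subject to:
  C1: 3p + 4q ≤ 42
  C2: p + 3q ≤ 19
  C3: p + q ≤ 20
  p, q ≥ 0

Primal max cᵀx s.t. Ax ≤ b, x ≥ 0  →  Dual min bᵀy s.t. Aᵀy ≥ c, y ≥ 0.

Minimize: z = 42y1 + 19y2 + 20y3

Subject to:
  3y1 + y2 + y3 ≥ 7
  4y1 + 3y2 + y3 ≥ 11
  y1, y2, y3 ≥ 0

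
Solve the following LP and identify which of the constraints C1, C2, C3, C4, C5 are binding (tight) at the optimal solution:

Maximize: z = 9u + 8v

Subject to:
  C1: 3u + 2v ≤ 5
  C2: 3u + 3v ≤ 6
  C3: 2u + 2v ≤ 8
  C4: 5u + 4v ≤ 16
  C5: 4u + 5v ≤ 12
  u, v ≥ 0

At u = 1, v = 1, compute slack b - a·x for each constraint:
  C1: 5 − 5 = 0  (binding)
  C2: 6 − 6 = 0  (binding)
  C3: 8 − 4 = 4  (slack)
  C4: 16 − 9 = 7  (slack)
  C5: 12 − 9 = 3  (slack)

Optimal: u = 1, v = 1
Binding: C1, C2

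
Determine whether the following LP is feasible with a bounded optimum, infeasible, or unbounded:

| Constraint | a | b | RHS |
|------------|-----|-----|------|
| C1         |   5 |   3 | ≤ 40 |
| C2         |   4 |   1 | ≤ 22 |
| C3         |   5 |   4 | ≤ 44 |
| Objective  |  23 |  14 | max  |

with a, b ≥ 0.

Feasible with a bounded optimal solution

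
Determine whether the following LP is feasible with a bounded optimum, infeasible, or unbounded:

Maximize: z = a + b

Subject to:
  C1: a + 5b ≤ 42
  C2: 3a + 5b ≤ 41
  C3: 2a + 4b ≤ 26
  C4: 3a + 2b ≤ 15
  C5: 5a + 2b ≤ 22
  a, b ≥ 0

Feasible with a bounded optimal solution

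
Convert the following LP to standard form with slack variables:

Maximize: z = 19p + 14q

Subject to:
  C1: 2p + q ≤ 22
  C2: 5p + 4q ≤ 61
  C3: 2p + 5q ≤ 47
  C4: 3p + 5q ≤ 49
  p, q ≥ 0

max z = 19p + 14q

s.t.
  2p + q + s1 = 22
  5p + 4q + s2 = 61
  2p + 5q + s3 = 47
  3p + 5q + s4 = 49
  p, q, s1, s2, s3, s4 ≥ 0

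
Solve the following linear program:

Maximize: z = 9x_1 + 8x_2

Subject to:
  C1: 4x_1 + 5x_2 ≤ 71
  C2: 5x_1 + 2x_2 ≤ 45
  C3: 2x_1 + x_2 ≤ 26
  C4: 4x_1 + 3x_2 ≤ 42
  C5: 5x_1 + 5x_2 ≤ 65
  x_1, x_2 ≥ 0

Evaluate the objective at each vertex of the feasible region:
  z(0, 0) = 0
  z(9, 0) = 81
  z(7.286, 4.286) = 99.86
  z(3, 10) = 107  ←
  z(0, 13) = 104
The maximum is at x_1 = 3, x_2 = 10.

x_1 = 3, x_2 = 10, z = 107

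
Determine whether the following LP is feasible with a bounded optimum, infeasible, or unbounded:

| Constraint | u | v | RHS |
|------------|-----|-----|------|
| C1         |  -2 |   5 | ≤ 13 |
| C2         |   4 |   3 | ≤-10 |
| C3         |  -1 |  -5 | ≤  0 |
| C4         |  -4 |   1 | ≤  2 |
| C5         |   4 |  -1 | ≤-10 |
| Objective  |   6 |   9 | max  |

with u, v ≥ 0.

Infeasible (no feasible solution exists)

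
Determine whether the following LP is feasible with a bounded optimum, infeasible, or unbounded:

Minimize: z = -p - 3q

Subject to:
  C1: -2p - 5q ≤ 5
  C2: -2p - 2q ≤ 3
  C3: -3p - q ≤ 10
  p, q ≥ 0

Unbounded (objective can decrease without bound)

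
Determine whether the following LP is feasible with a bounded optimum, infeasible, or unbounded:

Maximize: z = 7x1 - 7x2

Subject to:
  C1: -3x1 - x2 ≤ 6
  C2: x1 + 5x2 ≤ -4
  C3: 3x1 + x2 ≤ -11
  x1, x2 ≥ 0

Infeasible (no feasible solution exists)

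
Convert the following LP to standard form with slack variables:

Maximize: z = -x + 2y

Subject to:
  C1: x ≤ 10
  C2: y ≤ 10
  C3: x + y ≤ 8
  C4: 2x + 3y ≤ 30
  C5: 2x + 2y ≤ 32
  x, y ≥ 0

max z = -x + 2y

s.t.
  x + s1 = 10
  y + s2 = 10
  x + y + s3 = 8
  2x + 3y + s4 = 30
  2x + 2y + s5 = 32
  x, y, s1, s2, s3, s4, s5 ≥ 0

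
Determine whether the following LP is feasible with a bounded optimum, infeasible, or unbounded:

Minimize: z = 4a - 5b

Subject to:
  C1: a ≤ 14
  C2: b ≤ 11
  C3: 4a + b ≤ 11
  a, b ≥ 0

Feasible with a bounded optimal solution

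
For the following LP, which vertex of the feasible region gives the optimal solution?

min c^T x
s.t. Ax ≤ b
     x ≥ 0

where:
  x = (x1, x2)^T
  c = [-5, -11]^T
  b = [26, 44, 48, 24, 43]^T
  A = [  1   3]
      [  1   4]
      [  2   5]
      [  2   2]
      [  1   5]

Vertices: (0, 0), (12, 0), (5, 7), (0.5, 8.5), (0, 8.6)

Evaluate the objective at each vertex of the feasible region:
  z(0, 0) = 0
  z(12, 0) = -60
  z(5, 7) = -102  ←
  z(0.5, 8.5) = -96
  z(0, 8.6) = -94.6
The minimum is at x1 = 5, x2 = 7.

(5, 7)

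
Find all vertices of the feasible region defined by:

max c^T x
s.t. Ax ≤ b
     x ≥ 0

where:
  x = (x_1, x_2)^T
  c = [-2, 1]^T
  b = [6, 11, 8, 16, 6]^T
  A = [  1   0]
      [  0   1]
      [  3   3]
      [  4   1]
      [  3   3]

(0, 0), (2, 0), (0, 2)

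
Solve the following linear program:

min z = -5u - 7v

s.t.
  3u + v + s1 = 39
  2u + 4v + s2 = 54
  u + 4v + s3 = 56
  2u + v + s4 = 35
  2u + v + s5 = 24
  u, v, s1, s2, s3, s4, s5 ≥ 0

Evaluate the objective at each vertex of the feasible region:
  z(0, 0) = 0
  z(12, 0) = -60
  z(7, 10) = -105  ←
  z(0, 13.5) = -94.5
The minimum is at u = 7, v = 10.

u = 7, v = 10, z = -105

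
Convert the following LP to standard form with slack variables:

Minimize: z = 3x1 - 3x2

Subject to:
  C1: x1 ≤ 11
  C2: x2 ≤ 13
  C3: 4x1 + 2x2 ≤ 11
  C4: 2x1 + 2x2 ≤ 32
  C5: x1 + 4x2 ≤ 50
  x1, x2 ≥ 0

min z = 3x1 - 3x2

s.t.
  x1 + s1 = 11
  x2 + s2 = 13
  4x1 + 2x2 + s3 = 11
  2x1 + 2x2 + s4 = 32
  x1 + 4x2 + s5 = 50
  x1, x2, s1, s2, s3, s4, s5 ≥ 0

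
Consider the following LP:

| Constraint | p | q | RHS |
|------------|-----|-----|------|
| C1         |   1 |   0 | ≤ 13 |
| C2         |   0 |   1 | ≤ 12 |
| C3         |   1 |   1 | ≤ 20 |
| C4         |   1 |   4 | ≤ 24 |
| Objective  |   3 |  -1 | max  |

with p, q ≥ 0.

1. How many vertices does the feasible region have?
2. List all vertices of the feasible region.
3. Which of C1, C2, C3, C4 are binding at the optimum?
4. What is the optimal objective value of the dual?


1. 4
2. (0, 0), (13, 0), (13, 2.75), (0, 6)
3. C1
4. 39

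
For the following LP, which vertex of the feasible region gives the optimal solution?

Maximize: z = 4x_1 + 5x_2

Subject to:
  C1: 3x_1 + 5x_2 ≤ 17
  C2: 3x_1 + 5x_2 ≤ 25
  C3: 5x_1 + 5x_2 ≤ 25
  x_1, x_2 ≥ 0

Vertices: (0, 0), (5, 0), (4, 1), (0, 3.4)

Evaluate the objective at each vertex of the feasible region:
  z(0, 0) = 0
  z(5, 0) = 20
  z(4, 1) = 21  ←
  z(0, 3.4) = 17
The maximum is at x_1 = 4, x_2 = 1.

(4, 1)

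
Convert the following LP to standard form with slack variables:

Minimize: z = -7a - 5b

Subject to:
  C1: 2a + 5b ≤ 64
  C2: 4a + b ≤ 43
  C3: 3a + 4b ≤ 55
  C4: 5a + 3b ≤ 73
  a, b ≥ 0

min z = -7a - 5b

s.t.
  2a + 5b + s1 = 64
  4a + b + s2 = 43
  3a + 4b + s3 = 55
  5a + 3b + s4 = 73
  a, b, s1, s2, s3, s4 ≥ 0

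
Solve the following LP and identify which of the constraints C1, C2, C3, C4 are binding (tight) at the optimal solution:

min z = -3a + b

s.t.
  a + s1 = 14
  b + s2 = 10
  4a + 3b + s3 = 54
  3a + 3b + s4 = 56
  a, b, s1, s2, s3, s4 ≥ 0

At a = 13.5, b = 0, compute slack b - a·x for each constraint:
  C1: 14 − 13.5 = 0.5  (slack)
  C2: 10 − 0 = 10  (slack)
  C3: 54 − 54 = 0  (binding)
  C4: 56 − 40.5 = 15.5  (slack)

Optimal: a = 13.5, b = 0
Binding: C3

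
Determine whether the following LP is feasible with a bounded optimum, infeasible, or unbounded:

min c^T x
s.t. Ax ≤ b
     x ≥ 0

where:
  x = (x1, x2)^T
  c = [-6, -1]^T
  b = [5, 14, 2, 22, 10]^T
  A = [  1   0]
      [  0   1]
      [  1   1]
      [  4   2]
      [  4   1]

Feasible with a bounded optimal solution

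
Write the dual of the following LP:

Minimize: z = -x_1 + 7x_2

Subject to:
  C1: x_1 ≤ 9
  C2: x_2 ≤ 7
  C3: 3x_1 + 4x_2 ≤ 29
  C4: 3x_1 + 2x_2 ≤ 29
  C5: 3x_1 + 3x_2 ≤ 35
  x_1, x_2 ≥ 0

Primal min cᵀx s.t. Ax ≤ b, x ≥ 0  →  Dual max −bᵀy s.t. Aᵀy ≥ −c, y ≥ 0.

Maximize: z = -9y1 - 7y2 - 29y3 - 29y4 - 35y5

Subject to:
  y1 + 3y3 + 3y4 + 3y5 ≥ 1
  y2 + 4y3 + 2y4 + 3y5 ≥ -7
  y1, y2, y3, y4, y5 ≥ 0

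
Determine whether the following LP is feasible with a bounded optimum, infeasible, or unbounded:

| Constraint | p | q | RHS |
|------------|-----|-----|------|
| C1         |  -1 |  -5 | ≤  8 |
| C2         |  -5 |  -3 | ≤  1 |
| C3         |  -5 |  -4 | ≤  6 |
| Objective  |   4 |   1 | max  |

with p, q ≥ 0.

Unbounded (objective can increase without bound)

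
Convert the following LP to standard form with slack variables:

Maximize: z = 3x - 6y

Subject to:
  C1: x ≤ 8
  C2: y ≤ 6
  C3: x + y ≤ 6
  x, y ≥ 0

max z = 3x - 6y

s.t.
  x + s1 = 8
  y + s2 = 6
  x + y + s3 = 6
  x, y, s1, s2, s3 ≥ 0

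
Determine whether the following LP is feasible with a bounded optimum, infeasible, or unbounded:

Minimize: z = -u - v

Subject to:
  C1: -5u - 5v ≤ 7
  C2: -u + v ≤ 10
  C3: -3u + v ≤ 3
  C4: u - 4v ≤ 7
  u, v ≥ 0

Unbounded (objective can decrease without bound)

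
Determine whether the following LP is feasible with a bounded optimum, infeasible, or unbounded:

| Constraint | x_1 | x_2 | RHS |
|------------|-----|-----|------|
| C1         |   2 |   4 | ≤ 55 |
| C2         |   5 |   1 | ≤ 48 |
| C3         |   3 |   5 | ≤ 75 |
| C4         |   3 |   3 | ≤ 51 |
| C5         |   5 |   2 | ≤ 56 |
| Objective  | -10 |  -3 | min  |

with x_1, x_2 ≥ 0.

Feasible with a bounded optimal solution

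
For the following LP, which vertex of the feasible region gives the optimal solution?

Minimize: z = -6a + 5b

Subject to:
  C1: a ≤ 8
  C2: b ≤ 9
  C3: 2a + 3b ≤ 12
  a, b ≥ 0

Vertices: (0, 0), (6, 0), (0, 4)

Evaluate the objective at each vertex of the feasible region:
  z(0, 0) = 0
  z(6, 0) = -36  ←
  z(0, 4) = 20
The minimum is at a = 6, b = 0.

(6, 0)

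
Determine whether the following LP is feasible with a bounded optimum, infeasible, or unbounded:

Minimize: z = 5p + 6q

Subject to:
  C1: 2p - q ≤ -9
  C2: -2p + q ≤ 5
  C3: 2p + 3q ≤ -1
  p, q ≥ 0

Infeasible (no feasible solution exists)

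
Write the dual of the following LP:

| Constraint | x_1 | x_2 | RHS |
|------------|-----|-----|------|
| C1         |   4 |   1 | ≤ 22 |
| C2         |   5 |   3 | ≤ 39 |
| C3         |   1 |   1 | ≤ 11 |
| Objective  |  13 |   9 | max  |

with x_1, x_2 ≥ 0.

Primal max cᵀx s.t. Ax ≤ b, x ≥ 0  →  Dual min bᵀy s.t. Aᵀy ≥ c, y ≥ 0.

Minimize: z = 22y1 + 39y2 + 11y3

Subject to:
  4y1 + 5y2 + y3 ≥ 13
  y1 + 3y2 + y3 ≥ 9
  y1, y2, y3 ≥ 0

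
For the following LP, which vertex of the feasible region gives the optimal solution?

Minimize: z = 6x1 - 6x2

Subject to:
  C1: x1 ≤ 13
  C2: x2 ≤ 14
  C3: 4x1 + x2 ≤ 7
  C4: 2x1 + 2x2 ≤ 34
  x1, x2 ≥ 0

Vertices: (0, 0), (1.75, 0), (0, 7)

Evaluate the objective at each vertex of the feasible region:
  z(0, 0) = 0
  z(1.75, 0) = 10.5
  z(0, 7) = -42  ←
The minimum is at x1 = 0, x2 = 7.

(0, 7)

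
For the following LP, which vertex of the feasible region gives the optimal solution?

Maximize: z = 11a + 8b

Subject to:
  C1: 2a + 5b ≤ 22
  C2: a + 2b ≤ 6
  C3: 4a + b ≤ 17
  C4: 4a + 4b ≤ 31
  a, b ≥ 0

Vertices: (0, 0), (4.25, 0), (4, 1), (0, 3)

Evaluate the objective at each vertex of the feasible region:
  z(0, 0) = 0
  z(4.25, 0) = 46.75
  z(4, 1) = 52  ←
  z(0, 3) = 24
The maximum is at a = 4, b = 1.

(4, 1)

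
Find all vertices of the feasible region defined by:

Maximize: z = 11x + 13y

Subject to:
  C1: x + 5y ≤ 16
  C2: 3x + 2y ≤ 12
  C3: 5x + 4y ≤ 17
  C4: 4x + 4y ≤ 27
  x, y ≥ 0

(0, 0), (3.4, 0), (1, 3), (0, 3.2)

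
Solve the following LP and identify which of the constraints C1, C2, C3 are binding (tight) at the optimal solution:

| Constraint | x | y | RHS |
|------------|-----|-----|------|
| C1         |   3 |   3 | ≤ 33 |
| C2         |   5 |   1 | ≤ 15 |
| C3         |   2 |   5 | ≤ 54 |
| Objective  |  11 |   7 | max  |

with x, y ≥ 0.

At x = 1, y = 10, compute slack b - a·x for each constraint:
  C1: 33 − 33 = 0  (binding)
  C2: 15 − 15 = 0  (binding)
  C3: 54 − 52 = 2  (slack)

Optimal: x = 1, y = 10
Binding: C1, C2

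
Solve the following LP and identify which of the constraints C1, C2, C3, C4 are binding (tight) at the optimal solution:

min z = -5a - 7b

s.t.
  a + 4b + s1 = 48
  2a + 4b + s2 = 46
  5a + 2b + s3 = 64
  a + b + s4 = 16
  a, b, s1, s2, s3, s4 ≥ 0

At a = 9, b = 7, compute slack b - a·x for each constraint:
  C1: 48 − 37 = 11  (slack)
  C2: 46 − 46 = 0  (binding)
  C3: 64 − 59 = 5  (slack)
  C4: 16 − 16 = 0  (binding)

Optimal: a = 9, b = 7
Binding: C2, C4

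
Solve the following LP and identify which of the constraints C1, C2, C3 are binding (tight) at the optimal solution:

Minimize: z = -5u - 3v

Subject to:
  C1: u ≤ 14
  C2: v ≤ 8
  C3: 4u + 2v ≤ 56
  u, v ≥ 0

At u = 10, v = 8, compute slack b - a·x for each constraint:
  C1: 14 − 10 = 4  (slack)
  C2: 8 − 8 = 0  (binding)
  C3: 56 − 56 = 0  (binding)

Optimal: u = 10, v = 8
Binding: C2, C3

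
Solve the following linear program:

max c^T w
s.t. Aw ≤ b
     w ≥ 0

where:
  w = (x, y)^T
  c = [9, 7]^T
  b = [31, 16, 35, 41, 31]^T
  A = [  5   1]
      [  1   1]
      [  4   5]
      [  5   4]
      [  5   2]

Evaluate the objective at each vertex of the feasible region:
  z(0, 0) = 0
  z(6.2, 0) = 55.8
  z(5, 3) = 66  ←
  z(0, 7) = 49
The maximum is at x = 5, y = 3.

x = 5, y = 3, z = 66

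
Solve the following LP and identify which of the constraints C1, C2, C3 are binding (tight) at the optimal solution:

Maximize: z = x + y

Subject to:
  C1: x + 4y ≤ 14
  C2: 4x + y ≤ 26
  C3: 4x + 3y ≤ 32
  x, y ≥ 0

At x = 6, y = 2, compute slack b - a·x for each constraint:
  C1: 14 − 14 = 0  (binding)
  C2: 26 − 26 = 0  (binding)
  C3: 32 − 30 = 2  (slack)

Optimal: x = 6, y = 2
Binding: C1, C2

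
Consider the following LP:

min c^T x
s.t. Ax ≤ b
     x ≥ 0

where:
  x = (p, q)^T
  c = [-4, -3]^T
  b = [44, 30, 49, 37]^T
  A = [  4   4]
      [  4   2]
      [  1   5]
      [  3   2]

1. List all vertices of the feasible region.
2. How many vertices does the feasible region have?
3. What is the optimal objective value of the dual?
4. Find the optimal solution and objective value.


1. (0, 0), (7.5, 0), (4, 7), (1.5, 9.5), (0, 9.8)
2. 5
3. -37
4. p = 4, q = 7, z = -37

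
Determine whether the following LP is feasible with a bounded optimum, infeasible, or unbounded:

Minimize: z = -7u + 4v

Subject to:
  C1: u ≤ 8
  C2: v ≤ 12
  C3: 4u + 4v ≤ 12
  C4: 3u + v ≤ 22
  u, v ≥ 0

Feasible with a bounded optimal solution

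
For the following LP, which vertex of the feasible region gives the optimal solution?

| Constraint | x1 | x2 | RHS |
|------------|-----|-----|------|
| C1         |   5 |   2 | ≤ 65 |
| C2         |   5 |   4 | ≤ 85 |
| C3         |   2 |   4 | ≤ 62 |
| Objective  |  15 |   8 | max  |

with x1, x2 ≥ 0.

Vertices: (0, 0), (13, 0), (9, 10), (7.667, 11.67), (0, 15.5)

Evaluate the objective at each vertex of the feasible region:
  z(0, 0) = 0
  z(13, 0) = 195
  z(9, 10) = 215  ←
  z(7.667, 11.67) = 208.3
  z(0, 15.5) = 124
The maximum is at x1 = 9, x2 = 10.

(9, 10)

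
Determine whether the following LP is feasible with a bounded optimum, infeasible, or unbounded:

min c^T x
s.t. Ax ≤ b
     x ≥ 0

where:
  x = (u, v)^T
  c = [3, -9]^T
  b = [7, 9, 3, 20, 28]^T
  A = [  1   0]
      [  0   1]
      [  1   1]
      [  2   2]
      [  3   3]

Feasible with a bounded optimal solution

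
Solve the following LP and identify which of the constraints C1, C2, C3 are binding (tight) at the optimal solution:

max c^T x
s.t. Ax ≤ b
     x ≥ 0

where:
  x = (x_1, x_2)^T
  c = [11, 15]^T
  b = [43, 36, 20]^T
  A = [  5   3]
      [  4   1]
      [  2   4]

At x_1 = 8, x_2 = 1, compute slack b - a·x for each constraint:
  C1: 43 − 43 = 0  (binding)
  C2: 36 − 33 = 3  (slack)
  C3: 20 − 20 = 0  (binding)

Optimal: x_1 = 8, x_2 = 1
Binding: C1, C3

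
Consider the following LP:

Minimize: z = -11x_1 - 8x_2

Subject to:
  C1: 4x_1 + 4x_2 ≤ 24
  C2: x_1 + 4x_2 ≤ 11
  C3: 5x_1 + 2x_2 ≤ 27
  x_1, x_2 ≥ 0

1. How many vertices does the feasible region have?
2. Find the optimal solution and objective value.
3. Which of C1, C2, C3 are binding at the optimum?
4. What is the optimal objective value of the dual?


1. 5
2. x_1 = 5, x_2 = 1, z = -63
3. C1, C3
4. -63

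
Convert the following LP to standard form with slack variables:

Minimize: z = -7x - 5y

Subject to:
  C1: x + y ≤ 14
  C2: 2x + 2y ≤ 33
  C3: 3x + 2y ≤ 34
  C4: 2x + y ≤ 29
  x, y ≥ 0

min z = -7x - 5y

s.t.
  x + y + s1 = 14
  2x + 2y + s2 = 33
  3x + 2y + s3 = 34
  2x + y + s4 = 29
  x, y, s1, s2, s3, s4 ≥ 0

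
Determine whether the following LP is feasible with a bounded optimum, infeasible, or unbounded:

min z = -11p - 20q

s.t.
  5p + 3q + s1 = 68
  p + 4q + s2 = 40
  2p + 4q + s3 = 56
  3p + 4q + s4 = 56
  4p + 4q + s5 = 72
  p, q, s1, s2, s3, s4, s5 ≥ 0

Feasible with a bounded optimal solution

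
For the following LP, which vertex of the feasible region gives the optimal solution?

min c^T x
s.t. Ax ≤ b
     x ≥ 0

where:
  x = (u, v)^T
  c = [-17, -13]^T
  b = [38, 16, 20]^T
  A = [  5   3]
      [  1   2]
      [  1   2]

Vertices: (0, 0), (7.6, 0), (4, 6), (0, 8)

Evaluate the objective at each vertex of the feasible region:
  z(0, 0) = 0
  z(7.6, 0) = -129.2
  z(4, 6) = -146  ←
  z(0, 8) = -104
The minimum is at u = 4, v = 6.

(4, 6)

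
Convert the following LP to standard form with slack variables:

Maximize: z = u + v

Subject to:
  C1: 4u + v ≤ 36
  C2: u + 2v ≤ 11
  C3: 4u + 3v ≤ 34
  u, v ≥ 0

max z = u + v

s.t.
  4u + v + s1 = 36
  u + 2v + s2 = 11
  4u + 3v + s3 = 34
  u, v, s1, s2, s3 ≥ 0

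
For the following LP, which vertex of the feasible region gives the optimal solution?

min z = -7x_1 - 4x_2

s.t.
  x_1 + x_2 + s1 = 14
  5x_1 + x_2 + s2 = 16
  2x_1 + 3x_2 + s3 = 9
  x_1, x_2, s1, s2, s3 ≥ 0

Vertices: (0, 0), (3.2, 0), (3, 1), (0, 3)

Evaluate the objective at each vertex of the feasible region:
  z(0, 0) = 0
  z(3.2, 0) = -22.4
  z(3, 1) = -25  ←
  z(0, 3) = -12
The minimum is at x_1 = 3, x_2 = 1.

(3, 1)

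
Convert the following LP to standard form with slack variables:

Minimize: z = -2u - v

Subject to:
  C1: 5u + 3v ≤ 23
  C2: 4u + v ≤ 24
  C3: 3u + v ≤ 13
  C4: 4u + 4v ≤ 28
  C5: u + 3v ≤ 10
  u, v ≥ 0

min z = -2u - v

s.t.
  5u + 3v + s1 = 23
  4u + v + s2 = 24
  3u + v + s3 = 13
  4u + 4v + s4 = 28
  u + 3v + s5 = 10
  u, v, s1, s2, s3, s4, s5 ≥ 0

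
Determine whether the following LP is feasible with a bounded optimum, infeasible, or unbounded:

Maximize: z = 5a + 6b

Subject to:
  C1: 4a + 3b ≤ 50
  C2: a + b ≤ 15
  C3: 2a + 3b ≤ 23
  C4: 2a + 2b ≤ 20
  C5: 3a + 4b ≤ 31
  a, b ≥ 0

Feasible with a bounded optimal solution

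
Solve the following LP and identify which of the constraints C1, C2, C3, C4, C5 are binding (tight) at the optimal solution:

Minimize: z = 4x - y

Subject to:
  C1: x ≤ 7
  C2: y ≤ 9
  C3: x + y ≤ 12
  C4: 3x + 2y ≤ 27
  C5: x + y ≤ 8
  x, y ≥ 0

At x = 0, y = 8, compute slack b - a·x for each constraint:
  C1: 7 − 0 = 7  (slack)
  C2: 9 − 8 = 1  (slack)
  C3: 12 − 8 = 4  (slack)
  C4: 27 − 16 = 11  (slack)
  C5: 8 − 8 = 0  (binding)

Optimal: x = 0, y = 8
Binding: C5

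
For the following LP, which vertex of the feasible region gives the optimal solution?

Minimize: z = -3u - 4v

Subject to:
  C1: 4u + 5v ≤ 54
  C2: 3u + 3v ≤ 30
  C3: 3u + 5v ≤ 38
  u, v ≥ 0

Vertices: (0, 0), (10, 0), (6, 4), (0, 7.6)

Evaluate the objective at each vertex of the feasible region:
  z(0, 0) = 0
  z(10, 0) = -30
  z(6, 4) = -34  ←
  z(0, 7.6) = -30.4
The minimum is at u = 6, v = 4.

(6, 4)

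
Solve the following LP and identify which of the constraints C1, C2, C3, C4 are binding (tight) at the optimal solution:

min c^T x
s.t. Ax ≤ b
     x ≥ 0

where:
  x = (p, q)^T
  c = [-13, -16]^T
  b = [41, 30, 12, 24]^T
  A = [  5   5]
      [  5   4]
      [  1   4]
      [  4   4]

At p = 4, q = 2, compute slack b - a·x for each constraint:
  C1: 41 − 30 = 11  (slack)
  C2: 30 − 28 = 2  (slack)
  C3: 12 − 12 = 0  (binding)
  C4: 24 − 24 = 0  (binding)

Optimal: p = 4, q = 2
Binding: C3, C4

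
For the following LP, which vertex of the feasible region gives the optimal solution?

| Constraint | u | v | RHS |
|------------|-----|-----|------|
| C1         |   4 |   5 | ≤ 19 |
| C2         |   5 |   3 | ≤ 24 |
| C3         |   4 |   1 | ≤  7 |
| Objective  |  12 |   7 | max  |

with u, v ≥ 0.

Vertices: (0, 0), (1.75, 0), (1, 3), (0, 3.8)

Evaluate the objective at each vertex of the feasible region:
  z(0, 0) = 0
  z(1.75, 0) = 21
  z(1, 3) = 33  ←
  z(0, 3.8) = 26.6
The maximum is at u = 1, v = 3.

(1, 3)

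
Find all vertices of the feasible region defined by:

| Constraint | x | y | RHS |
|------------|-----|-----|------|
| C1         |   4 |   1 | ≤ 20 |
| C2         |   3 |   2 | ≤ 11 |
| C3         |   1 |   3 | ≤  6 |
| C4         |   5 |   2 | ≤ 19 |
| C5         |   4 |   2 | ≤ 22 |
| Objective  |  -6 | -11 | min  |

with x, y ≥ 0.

(0, 0), (3.667, 0), (3, 1), (0, 2)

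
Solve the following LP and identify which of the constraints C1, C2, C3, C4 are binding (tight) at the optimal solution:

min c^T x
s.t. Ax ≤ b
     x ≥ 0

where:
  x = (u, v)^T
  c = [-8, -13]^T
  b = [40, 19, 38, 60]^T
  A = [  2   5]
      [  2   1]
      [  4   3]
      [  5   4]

At u = 5, v = 6, compute slack b - a·x for each constraint:
  C1: 40 − 40 = 0  (binding)
  C2: 19 − 16 = 3  (slack)
  C3: 38 − 38 = 0  (binding)
  C4: 60 − 49 = 11  (slack)

Optimal: u = 5, v = 6
Binding: C1, C3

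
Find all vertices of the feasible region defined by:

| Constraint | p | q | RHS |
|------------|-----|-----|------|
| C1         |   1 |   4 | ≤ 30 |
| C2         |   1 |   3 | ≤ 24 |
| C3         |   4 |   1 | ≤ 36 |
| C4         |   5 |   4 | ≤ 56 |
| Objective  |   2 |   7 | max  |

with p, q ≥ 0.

(0, 0), (9, 0), (8, 4), (6.545, 5.818), (6, 6), (0, 7.5)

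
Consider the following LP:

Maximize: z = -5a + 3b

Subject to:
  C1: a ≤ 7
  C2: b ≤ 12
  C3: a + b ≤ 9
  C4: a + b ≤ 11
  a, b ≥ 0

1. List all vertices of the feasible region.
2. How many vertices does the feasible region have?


1. (0, 0), (7, 0), (7, 2), (0, 9)
2. 4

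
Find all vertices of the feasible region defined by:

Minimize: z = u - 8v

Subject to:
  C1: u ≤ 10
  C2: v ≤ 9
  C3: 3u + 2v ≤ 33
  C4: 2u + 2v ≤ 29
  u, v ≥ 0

(0, 0), (10, 0), (10, 1.5), (5, 9), (0, 9)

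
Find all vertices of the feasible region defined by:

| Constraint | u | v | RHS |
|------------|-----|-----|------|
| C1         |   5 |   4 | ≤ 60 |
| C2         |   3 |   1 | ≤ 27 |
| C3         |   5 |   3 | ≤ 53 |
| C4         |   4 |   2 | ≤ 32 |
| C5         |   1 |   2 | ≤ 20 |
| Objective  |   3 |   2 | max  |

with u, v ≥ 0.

(0, 0), (8, 0), (4, 8), (0, 10)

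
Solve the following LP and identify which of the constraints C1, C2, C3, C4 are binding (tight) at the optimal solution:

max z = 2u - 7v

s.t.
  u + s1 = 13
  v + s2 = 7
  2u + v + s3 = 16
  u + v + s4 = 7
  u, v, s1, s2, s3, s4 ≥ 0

At u = 7, v = 0, compute slack b - a·x for each constraint:
  C1: 13 − 7 = 6  (slack)
  C2: 7 − 0 = 7  (slack)
  C3: 16 − 14 = 2  (slack)
  C4: 7 − 7 = 0  (binding)

Optimal: u = 7, v = 0
Binding: C4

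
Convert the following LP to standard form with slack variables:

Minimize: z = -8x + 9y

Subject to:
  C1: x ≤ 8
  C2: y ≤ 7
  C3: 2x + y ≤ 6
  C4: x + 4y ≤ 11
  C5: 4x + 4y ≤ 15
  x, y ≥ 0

min z = -8x + 9y

s.t.
  x + s1 = 8
  y + s2 = 7
  2x + y + s3 = 6
  x + 4y + s4 = 11
  4x + 4y + s5 = 15
  x, y, s1, s2, s3, s4, s5 ≥ 0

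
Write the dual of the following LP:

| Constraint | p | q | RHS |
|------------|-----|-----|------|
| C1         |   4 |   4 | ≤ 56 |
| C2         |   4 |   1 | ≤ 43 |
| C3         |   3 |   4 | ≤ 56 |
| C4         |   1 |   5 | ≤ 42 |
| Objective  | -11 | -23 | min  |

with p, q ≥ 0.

Primal min cᵀx s.t. Ax ≤ b, x ≥ 0  →  Dual max −bᵀy s.t. Aᵀy ≥ −c, y ≥ 0.

Maximize: z = -56y1 - 43y2 - 56y3 - 42y4

Subject to:
  4y1 + 4y2 + 3y3 + y4 ≥ 11
  4y1 + y2 + 4y3 + 5y4 ≥ 23
  y1, y2, y3, y4 ≥ 0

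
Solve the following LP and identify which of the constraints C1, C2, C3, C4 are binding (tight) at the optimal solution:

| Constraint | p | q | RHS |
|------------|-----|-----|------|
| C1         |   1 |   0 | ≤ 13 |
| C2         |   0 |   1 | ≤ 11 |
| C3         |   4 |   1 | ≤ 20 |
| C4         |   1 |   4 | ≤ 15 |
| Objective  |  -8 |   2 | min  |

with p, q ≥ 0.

At p = 5, q = 0, compute slack b - a·x for each constraint:
  C1: 13 − 5 = 8  (slack)
  C2: 11 − 0 = 11  (slack)
  C3: 20 − 20 = 0  (binding)
  C4: 15 − 5 = 10  (slack)

Optimal: p = 5, q = 0
Binding: C3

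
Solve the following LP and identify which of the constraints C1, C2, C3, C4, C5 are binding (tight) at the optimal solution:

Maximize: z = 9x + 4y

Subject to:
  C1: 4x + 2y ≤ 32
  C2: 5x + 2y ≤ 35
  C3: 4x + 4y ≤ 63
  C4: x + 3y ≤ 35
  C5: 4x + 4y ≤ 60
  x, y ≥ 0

At x = 3, y = 10, compute slack b - a·x for each constraint:
  C1: 32 − 32 = 0  (binding)
  C2: 35 − 35 = 0  (binding)
  C3: 63 − 52 = 11  (slack)
  C4: 35 − 33 = 2  (slack)
  C5: 60 − 52 = 8  (slack)

Optimal: x = 3, y = 10
Binding: C1, C2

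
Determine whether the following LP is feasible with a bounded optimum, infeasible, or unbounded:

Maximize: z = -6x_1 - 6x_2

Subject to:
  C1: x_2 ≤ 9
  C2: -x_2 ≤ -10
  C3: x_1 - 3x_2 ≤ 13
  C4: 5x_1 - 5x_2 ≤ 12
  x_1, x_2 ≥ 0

Infeasible (no feasible solution exists)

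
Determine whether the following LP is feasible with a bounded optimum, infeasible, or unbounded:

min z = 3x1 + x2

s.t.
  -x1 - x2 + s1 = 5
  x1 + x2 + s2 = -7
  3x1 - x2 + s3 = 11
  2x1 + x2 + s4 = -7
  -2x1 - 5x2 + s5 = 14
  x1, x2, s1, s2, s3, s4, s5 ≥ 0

Infeasible (no feasible solution exists)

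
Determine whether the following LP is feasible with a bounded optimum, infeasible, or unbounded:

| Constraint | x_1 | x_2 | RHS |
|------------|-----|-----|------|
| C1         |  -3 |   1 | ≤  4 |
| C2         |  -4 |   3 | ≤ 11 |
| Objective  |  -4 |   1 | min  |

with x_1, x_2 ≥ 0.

Unbounded (objective can decrease without bound)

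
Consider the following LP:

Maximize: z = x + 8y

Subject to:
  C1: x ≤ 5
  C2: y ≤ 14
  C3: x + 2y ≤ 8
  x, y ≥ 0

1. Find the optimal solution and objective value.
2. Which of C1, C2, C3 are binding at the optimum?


1. x = 0, y = 4, z = 32
2. C3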